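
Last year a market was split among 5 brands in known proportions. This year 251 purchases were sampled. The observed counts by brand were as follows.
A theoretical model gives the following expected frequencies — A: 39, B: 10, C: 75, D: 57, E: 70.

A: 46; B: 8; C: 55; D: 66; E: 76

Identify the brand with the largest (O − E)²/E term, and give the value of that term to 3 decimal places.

C, 5.333

A: (46 − 39)²/39 = 49/39 = 1.2564
B: (8 − 10)²/10 = 4/10 = 0.4000
C: (55 − 75)²/75 = 400/75 = 5.3333
D: (66 − 57)²/57 = 81/57 = 1.4211
E: (76 − 70)²/70 = 36/70 = 0.5143
The largest term is for C: 5.333.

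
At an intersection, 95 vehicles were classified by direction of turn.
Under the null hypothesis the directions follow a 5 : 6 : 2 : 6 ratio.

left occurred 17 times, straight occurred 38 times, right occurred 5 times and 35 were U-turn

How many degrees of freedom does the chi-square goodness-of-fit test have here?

There are k = 4 categories and no parameters were estimated from the data, so df = 4 − 1 = 3.

3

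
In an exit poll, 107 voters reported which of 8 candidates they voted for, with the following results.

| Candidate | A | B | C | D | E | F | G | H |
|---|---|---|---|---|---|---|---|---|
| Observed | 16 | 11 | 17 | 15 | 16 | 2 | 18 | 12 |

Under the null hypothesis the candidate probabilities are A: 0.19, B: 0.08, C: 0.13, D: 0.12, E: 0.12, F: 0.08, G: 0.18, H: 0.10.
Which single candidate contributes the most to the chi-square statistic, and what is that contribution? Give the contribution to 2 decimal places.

Expected counts E_i = n·p_i: 107×0.19 = 20.33, 107×0.08 = 8.56, 107×0.13 = 13.91, 107×0.12 = 12.84, 107×0.12 = 12.84, 107×0.08 = 8.56, 107×0.18 = 19.26, 107×0.10 = 10.7.
χ² = (16−20.33)²/20.33 + (11−8.56)²/8.56 + (17−13.91)²/13.91 + (15−12.84)²/12.84 + (16−12.84)²/12.84 + (2−8.56)²/8.56 + (18−19.26)²/19.26 + (12−10.7)²/10.7
   = 0.922 + 0.696 + 0.686 + 0.363 + 0.778 + 5.027 + 0.082 + 0.158
The largest term is for F: 5.03.

F, 5.03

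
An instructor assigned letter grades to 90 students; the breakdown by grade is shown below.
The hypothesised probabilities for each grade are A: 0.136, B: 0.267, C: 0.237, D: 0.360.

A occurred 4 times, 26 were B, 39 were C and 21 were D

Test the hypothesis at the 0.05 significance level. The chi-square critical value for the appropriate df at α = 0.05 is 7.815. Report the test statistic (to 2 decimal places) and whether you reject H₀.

24.36; reject

Expected counts E_i = n·p_i: 90×0.136 = 12.24, 90×0.267 = 24.03, 90×0.237 = 21.33, 90×0.360 = 32.4.
χ² = (4−12.24)²/12.24 + (26−24.03)²/24.03 + (39−21.33)²/21.33 + (21−32.4)²/32.4
   = 5.547 + 0.162 + 14.638 + 4.011
Sum = 24.36
df = 3. Since 24.36 > 7.815, we reject H₀.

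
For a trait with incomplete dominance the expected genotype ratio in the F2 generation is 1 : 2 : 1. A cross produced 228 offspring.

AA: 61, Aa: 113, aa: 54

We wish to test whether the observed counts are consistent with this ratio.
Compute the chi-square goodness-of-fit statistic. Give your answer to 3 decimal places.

Ratio total = 4. Expected counts: 228×1/4 = 57, 228×2/4 = 114, 228×1/4 = 57.
χ² = (61−57)²/57 + (113−114)²/114 + (54−57)²/57
   = 0.2807 + 0.0088 + 0.1579
Sum = 0.447

0.447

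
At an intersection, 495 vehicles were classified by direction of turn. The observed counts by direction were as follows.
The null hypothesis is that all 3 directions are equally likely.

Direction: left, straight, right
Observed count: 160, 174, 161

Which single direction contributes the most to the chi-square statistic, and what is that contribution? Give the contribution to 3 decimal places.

Under H₀ each category has probability 1/3, so each expected count is 495/3 = 165.
left: (160 − 165)²/165 = 25/165 = 0.1515
straight: (174 − 165)²/165 = 81/165 = 0.4909
right: (161 − 165)²/165 = 16/165 = 0.0970
The largest term is for straight: 0.491.

straight, 0.491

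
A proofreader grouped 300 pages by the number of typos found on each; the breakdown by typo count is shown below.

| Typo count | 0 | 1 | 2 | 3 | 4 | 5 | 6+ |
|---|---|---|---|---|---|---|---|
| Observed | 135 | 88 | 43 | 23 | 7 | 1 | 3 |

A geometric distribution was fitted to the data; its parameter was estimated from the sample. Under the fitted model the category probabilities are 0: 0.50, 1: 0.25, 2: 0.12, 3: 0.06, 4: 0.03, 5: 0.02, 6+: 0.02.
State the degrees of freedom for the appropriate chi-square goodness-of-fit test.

There are k = 7 categories and 1 parameter estimated from the data, so df = 7 − 1 − 1 = 5.

5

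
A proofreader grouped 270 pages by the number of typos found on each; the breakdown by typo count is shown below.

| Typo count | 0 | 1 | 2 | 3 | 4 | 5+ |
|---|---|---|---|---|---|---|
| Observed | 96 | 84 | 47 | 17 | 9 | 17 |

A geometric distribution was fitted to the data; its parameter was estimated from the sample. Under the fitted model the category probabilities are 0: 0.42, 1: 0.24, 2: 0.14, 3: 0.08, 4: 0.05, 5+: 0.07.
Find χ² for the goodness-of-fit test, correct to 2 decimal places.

13.27

Expected counts E_i = n·p_i: 270×0.42 = 113.4, 270×0.24 = 64.8, 270×0.14 = 37.8, 270×0.08 = 21.6, 270×0.05 = 13.5, 270×0.07 = 18.9.
cat         O        E   (O−E)²/E
0          96    113.4      2.670
1          84     64.8      5.689
2          47     37.8      2.239
3          17     21.6      0.980
4           9     13.5      1.500
5+         17     18.9      0.191
Sum = 13.27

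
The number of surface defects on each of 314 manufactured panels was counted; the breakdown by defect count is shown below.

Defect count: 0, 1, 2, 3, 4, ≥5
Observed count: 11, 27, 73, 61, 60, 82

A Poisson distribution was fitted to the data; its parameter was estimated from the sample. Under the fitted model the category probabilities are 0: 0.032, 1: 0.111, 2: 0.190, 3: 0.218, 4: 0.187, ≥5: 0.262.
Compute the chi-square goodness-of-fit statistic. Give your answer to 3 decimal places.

Expected counts E_i = n·p_i: 314×0.032 = 10.048, 314×0.111 = 34.854, 314×0.190 = 59.66, 314×0.218 = 68.452, 314×0.187 = 58.718, 314×0.262 = 82.268.
χ² = (11−10.048)²/10.048 + (27−34.854)²/34.854 + (73−59.66)²/59.66 + (61−68.452)²/68.452 + (60−58.718)²/58.718 + (82−82.268)²/82.268
   = 0.0902 + 1.7698 + 2.9828 + 0.8113 + 0.0280 + 0.0009
Sum = 5.683

5.683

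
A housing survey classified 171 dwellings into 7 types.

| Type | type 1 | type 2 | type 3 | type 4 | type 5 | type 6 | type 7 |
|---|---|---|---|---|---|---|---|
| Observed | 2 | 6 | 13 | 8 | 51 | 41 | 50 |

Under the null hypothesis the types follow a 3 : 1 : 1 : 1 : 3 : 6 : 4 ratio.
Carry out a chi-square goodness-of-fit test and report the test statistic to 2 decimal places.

Ratio total = 19. Expected counts: 171×3/19 = 27, 171×1/19 = 9, 171×1/19 = 9, 171×1/19 = 9, 171×3/19 = 27, 171×6/19 = 54, 171×4/19 = 36.
χ² = (2−27)²/27 + (6−9)²/9 + (13−9)²/9 + (8−9)²/9 + (51−27)²/27 + (41−54)²/54 + (50−36)²/36
   = 23.148 + 1.000 + 1.778 + 0.111 + 21.333 + 3.130 + 5.444
Sum = 55.94

55.94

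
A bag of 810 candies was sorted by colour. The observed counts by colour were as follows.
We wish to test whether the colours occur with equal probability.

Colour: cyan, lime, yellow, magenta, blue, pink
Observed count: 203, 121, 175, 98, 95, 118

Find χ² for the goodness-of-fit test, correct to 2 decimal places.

71.69

Expected count for each of the 6 categories: 810/6 = 135.
χ² = (203−135)²/135 + (121−135)²/135 + (175−135)²/135 + (98−135)²/135 + (95−135)²/135 + (118−135)²/135
   = 34.252 + 1.452 + 11.852 + 10.141 + 11.852 + 2.141
Sum = 71.69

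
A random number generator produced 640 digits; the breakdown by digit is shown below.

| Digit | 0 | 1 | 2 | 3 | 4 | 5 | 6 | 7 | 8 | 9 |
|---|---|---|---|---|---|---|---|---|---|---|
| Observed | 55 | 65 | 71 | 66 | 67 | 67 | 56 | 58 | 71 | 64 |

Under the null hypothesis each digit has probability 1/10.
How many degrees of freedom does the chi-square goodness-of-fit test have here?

9

There are k = 10 categories and no parameters were estimated from the data, so df = 10 − 1 = 9.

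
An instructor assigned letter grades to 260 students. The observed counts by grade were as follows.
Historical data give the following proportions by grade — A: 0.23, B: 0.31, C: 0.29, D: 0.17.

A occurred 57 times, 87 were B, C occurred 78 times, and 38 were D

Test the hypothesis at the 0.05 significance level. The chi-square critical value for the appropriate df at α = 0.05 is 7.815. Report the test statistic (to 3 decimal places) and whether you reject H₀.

1.599; do not reject

Expected counts E_i = n·p_i: 260×0.23 = 59.8, 260×0.31 = 80.6, 260×0.29 = 75.4, 260×0.17 = 44.2.
A: (57 − 59.8)²/59.8 = 7.84/59.8 = 0.1311
B: (87 − 80.6)²/80.6 = 40.96/80.6 = 0.5082
C: (78 − 75.4)²/75.4 = 6.76/75.4 = 0.0897
D: (38 − 44.2)²/44.2 = 38.44/44.2 = 0.8697
Sum = 1.599
df = 3. Since 1.599 < 7.815, we do not reject H₀.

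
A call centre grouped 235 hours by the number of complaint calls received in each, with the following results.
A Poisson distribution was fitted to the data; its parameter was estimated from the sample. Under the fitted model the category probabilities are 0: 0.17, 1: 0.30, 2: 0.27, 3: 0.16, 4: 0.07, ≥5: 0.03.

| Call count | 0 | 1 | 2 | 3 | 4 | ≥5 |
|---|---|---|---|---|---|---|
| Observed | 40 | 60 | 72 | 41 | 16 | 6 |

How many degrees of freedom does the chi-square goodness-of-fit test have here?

There are k = 6 categories and 1 parameter estimated from the data, so df = 6 − 1 − 1 = 4.

4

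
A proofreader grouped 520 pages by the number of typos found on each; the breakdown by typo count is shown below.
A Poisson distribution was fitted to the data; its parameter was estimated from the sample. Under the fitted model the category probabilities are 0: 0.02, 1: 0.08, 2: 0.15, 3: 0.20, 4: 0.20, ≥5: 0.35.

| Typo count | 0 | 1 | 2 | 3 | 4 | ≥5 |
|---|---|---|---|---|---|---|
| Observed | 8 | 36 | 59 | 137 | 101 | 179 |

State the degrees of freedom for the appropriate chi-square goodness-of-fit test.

4

There are k = 6 categories and 1 parameter estimated from the data, so df = 6 − 1 − 1 = 4.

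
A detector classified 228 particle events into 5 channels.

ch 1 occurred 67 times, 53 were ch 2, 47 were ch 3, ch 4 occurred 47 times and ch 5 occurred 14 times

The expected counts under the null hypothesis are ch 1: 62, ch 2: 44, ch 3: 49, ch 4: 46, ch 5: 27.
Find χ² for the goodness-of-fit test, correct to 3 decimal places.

χ² = (67−62)²/62 + (53−44)²/44 + (47−49)²/49 + (47−46)²/46 + (14−27)²/27
   = 0.4032 + 1.8409 + 0.0816 + 0.0217 + 6.2593
Sum = 8.607

8.607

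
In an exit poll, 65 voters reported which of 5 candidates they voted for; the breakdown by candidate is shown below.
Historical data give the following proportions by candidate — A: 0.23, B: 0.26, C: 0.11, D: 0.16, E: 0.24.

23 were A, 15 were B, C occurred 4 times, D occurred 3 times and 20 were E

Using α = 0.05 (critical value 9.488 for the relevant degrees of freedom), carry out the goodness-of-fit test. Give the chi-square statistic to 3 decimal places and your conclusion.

Expected counts E_i = n·p_i: 65×0.23 = 14.95, 65×0.26 = 16.9, 65×0.11 = 7.15, 65×0.16 = 10.4, 65×0.24 = 15.6.
χ² = (23−14.95)²/14.95 + (15−16.9)²/16.9 + (4−7.15)²/7.15 + (3−10.4)²/10.4 + (20−15.6)²/15.6
   = 4.3346 + 0.2136 + 1.3878 + 5.2654 + 1.2410
Sum = 12.442
df = 4. Since 12.442 > 9.488, we reject H₀.

12.442; reject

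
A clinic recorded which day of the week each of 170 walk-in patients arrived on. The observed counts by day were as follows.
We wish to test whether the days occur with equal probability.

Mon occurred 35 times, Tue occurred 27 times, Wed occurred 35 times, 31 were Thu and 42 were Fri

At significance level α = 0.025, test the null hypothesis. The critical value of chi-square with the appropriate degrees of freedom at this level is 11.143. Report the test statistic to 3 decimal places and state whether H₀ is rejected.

3.647; do not reject

Expected count for each of the 5 categories: 170/5 = 34.
cat         O        E   (O−E)²/E
Mon        35       34     0.0294
Tue        27       34     1.4412
Wed        35       34     0.0294
Thu        31       34     0.2647
Fri        42       34     1.8824
Sum = 3.647
df = 4. Since 3.647 < 11.143, we do not reject H₀.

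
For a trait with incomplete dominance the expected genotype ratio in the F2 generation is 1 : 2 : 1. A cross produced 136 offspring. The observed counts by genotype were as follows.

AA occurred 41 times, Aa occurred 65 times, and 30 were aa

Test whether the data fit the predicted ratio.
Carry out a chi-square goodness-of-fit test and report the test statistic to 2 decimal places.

2.04

Ratio total = 4. Expected counts: 136×1/4 = 34, 136×2/4 = 68, 136×1/4 = 34.
cat         O        E   (O−E)²/E
AA         41       34      1.441
Aa         65       68      0.132
aa         30       34      0.471
Sum = 2.04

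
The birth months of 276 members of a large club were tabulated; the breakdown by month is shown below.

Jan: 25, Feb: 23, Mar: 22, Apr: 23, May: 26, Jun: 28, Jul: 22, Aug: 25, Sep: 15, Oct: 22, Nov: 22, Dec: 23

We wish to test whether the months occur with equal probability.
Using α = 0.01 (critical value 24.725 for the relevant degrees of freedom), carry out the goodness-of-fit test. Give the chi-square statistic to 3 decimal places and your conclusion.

Expected count for each of the 12 categories: 276/12 = 23.
χ² = (25−23)²/23 + (23−23)²/23 + (22−23)²/23 + (23−23)²/23 + (26−23)²/23 + (28−23)²/23 + (22−23)²/23 + (25−23)²/23 + (15−23)²/23 + (22−23)²/23 + (22−23)²/23 + (23−23)²/23
   = 0.1739 + 0.0000 + 0.0435 + 0.0000 + 0.3913 + 1.0870 + 0.0435 + 0.1739 + 2.7826 + 0.0435 + 0.0435 + 0.0000
Sum = 4.783
df = 11. Since 4.783 < 24.725, we do not reject H₀.

4.783; do not reject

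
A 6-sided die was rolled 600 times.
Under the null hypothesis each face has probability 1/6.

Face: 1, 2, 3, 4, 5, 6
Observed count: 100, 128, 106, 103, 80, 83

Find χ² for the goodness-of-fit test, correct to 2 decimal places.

Under H₀ each category has probability 1/6, so each expected count is 600/6 = 100.
cat         O        E   (O−E)²/E
1         100      100      0.000
2         128      100      7.840
3         106      100      0.360
4         103      100      0.090
5          80      100      4.000
6          83      100      2.890
Sum = 15.18

15.18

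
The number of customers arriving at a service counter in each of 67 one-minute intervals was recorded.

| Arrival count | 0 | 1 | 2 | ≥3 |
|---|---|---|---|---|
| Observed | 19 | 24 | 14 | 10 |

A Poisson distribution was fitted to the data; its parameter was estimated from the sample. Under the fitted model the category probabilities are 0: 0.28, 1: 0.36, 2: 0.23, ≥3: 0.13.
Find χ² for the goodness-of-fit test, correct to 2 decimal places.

0.32

Expected counts E_i = n·p_i: 67×0.28 = 18.76, 67×0.36 = 24.12, 67×0.23 = 15.41, 67×0.13 = 8.71.
χ² = (19−18.76)²/18.76 + (24−24.12)²/24.12 + (14−15.41)²/15.41 + (10−8.71)²/8.71
   = 0.003 + 0.001 + 0.129 + 0.191
Sum = 0.32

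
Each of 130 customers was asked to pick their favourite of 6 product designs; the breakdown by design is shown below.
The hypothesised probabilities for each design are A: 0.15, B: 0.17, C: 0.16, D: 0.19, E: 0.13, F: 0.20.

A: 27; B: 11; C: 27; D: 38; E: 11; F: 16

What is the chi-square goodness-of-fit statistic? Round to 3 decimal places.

Expected counts E_i = n·p_i: 130×0.15 = 19.5, 130×0.17 = 22.1, 130×0.16 = 20.8, 130×0.19 = 24.7, 130×0.13 = 16.9, 130×0.20 = 26.
A: (27 − 19.5)²/19.5 = 56.25/19.5 = 2.8846
B: (11 − 22.1)²/22.1 = 123.21/22.1 = 5.5751
C: (27 − 20.8)²/20.8 = 38.44/20.8 = 1.8481
D: (38 − 24.7)²/24.7 = 176.89/24.7 = 7.1615
E: (11 − 16.9)²/16.9 = 34.81/16.9 = 2.0598
F: (16 − 26)²/26 = 100/26 = 3.8462
Sum = 23.375

23.375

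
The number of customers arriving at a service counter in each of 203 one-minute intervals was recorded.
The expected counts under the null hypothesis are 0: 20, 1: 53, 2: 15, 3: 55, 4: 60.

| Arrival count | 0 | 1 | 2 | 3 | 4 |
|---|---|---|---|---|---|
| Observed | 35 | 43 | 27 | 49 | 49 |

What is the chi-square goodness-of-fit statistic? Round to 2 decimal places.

cat         O        E   (O−E)²/E
0          35       20     11.250
1          43       53      1.887
2          27       15      9.600
3          49       55      0.655
4          49       60      2.017
Sum = 25.41

25.41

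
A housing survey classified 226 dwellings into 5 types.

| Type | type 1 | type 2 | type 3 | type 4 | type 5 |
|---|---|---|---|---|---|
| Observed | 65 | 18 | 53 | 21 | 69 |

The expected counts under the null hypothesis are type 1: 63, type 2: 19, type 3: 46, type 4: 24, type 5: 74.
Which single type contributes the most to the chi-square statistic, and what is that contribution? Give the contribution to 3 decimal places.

type 1: (65 − 63)²/63 = 4/63 = 0.0635
type 2: (18 − 19)²/19 = 1/19 = 0.0526
type 3: (53 − 46)²/46 = 49/46 = 1.0652
type 4: (21 − 24)²/24 = 9/24 = 0.3750
type 5: (69 − 74)²/74 = 25/74 = 0.3378
The largest term is for type 3: 1.065.

type 3, 1.065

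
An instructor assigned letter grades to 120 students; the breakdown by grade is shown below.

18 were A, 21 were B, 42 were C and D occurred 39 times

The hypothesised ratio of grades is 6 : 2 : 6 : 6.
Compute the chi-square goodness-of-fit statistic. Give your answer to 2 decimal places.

17.00

Ratio total = 20. Expected counts: 120×6/20 = 36, 120×2/20 = 12, 120×6/20 = 36, 120×6/20 = 36.
A: (18 − 36)²/36 = 324/36 = 9.000
B: (21 − 12)²/12 = 81/12 = 6.750
C: (42 − 36)²/36 = 36/36 = 1.000
D: (39 − 36)²/36 = 9/36 = 0.250
Sum = 17.00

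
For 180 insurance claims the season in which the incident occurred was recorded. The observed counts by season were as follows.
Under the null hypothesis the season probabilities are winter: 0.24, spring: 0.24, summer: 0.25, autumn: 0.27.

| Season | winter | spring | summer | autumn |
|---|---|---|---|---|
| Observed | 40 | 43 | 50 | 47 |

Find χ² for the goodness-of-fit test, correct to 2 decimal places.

0.85

Expected counts E_i = n·p_i: 180×0.24 = 43.2, 180×0.24 = 43.2, 180×0.25 = 45, 180×0.27 = 48.6.
winter: (40 − 43.2)²/43.2 = 10.24/43.2 = 0.237
spring: (43 − 43.2)²/43.2 = 0.04/43.2 = 0.001
summer: (50 − 45)²/45 = 25/45 = 0.556
autumn: (47 − 48.6)²/48.6 = 2.56/48.6 = 0.053
Sum = 0.85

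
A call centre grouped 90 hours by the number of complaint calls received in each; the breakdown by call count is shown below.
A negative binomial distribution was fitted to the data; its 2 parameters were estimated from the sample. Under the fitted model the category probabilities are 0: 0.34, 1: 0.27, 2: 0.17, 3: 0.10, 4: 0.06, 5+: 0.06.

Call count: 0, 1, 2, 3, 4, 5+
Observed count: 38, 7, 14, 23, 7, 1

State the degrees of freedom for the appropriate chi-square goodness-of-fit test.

3

There are k = 6 categories and 2 parameters estimated from the data, so df = 6 − 1 − 2 = 3.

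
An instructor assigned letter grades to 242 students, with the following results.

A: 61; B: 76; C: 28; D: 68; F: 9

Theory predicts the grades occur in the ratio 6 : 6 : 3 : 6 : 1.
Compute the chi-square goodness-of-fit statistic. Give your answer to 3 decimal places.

Ratio total = 22. Expected counts: 242×6/22 = 66, 242×6/22 = 66, 242×3/22 = 33, 242×6/22 = 66, 242×1/22 = 11.
cat         O        E   (O−E)²/E
A          61       66     0.3788
B          76       66     1.5152
C          28       33     0.7576
D          68       66     0.0606
F           9       11     0.3636
Sum = 3.076

3.076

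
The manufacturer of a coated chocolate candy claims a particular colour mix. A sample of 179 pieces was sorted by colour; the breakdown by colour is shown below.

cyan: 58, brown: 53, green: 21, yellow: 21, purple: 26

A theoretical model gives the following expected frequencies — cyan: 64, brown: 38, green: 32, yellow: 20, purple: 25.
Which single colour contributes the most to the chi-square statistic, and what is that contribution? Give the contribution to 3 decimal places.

brown, 5.921

χ² = (58−64)²/64 + (53−38)²/38 + (21−32)²/32 + (21−20)²/20 + (26−25)²/25
   = 0.5625 + 5.9211 + 3.7813 + 0.0500 + 0.0400
The largest term is for brown: 5.921.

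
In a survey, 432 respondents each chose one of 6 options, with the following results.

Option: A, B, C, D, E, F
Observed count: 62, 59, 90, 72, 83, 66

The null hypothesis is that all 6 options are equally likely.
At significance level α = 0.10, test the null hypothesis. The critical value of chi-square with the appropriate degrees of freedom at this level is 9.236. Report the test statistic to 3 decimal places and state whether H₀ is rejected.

10.417; reject

Under H₀ each category has probability 1/6, so each expected count is 432/6 = 72.
cat         O        E   (O−E)²/E
A          62       72     1.3889
B          59       72     2.3472
C          90       72     4.5000
D          72       72     0.0000
E          83       72     1.6806
F          66       72     0.5000
Sum = 10.417
df = 5. Since 10.417 > 9.236, we reject H₀.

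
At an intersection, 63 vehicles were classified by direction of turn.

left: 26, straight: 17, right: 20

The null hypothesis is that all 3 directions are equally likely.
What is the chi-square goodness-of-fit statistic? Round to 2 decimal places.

2.00

Under H₀ each category has probability 1/3, so each expected count is 63/3 = 21.
left: (26 − 21)²/21 = 25/21 = 1.190
straight: (17 − 21)²/21 = 16/21 = 0.762
right: (20 − 21)²/21 = 1/21 = 0.048
Sum = 2.00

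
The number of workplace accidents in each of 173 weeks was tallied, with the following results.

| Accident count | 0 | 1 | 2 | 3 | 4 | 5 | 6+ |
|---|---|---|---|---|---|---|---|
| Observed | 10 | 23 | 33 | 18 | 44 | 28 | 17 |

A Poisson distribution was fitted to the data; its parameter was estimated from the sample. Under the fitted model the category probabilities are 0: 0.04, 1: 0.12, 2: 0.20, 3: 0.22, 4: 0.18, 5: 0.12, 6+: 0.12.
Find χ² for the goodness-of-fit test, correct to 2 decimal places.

Expected counts E_i = n·p_i: 173×0.04 = 6.92, 173×0.12 = 20.76, 173×0.20 = 34.6, 173×0.22 = 38.06, 173×0.18 = 31.14, 173×0.12 = 20.76, 173×0.12 = 20.76.
χ² = (10−6.92)²/6.92 + (23−20.76)²/20.76 + (33−34.6)²/34.6 + (18−38.06)²/38.06 + (44−31.14)²/31.14 + (28−20.76)²/20.76 + (17−20.76)²/20.76
   = 1.371 + 0.242 + 0.074 + 10.573 + 5.311 + 2.525 + 0.681
Sum = 20.78

20.78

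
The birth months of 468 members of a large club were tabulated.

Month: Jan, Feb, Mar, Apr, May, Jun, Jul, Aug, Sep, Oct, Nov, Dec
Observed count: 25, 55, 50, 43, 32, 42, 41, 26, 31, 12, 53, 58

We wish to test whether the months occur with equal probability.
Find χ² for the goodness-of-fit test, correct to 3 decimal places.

55.641

Expected count for each of the 12 categories: 468/12 = 39.
χ² = (25−39)²/39 + (55−39)²/39 + (50−39)²/39 + (43−39)²/39 + (32−39)²/39 + (42−39)²/39 + (41−39)²/39 + (26−39)²/39 + (31−39)²/39 + (12−39)²/39 + (53−39)²/39 + (58−39)²/39
   = 5.0256 + 6.5641 + 3.1026 + 0.4103 + 1.2564 + 0.2308 + 0.1026 + 4.3333 + 1.6410 + 18.6923 + 5.0256 + 9.2564
Sum = 55.641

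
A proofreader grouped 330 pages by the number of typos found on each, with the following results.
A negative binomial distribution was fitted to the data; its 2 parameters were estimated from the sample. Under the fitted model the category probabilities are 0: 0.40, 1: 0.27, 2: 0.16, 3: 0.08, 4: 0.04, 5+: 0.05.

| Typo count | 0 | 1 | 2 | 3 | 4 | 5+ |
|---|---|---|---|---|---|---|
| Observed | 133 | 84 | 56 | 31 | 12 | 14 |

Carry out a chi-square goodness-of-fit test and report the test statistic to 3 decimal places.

1.783

Expected counts E_i = n·p_i: 330×0.40 = 132, 330×0.27 = 89.1, 330×0.16 = 52.8, 330×0.08 = 26.4, 330×0.04 = 13.2, 330×0.05 = 16.5.
cat         O        E   (O−E)²/E
0         133      132     0.0076
1          84     89.1     0.2919
2          56     52.8     0.1939
3          31     26.4     0.8015
4          12     13.2     0.1091
5+         14     16.5     0.3788
Sum = 1.783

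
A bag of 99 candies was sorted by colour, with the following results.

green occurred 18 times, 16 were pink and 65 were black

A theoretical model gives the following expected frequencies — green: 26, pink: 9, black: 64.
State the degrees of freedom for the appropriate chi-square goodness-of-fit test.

There are k = 3 categories and no parameters were estimated from the data, so df = 3 − 1 = 2.

2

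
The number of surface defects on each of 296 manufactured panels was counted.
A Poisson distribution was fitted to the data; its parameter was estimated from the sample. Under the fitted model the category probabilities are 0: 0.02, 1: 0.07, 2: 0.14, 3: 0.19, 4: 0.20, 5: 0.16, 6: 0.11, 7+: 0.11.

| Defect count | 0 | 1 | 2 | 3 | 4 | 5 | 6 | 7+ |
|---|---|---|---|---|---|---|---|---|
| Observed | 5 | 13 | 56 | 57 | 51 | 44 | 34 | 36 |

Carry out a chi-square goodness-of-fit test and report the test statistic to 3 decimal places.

Expected counts E_i = n·p_i: 296×0.02 = 5.92, 296×0.07 = 20.72, 296×0.14 = 41.44, 296×0.19 = 56.24, 296×0.20 = 59.2, 296×0.16 = 47.36, 296×0.11 = 32.56, 296×0.11 = 32.56.
cat         O        E   (O−E)²/E
0           5     5.92     0.1430
1          13    20.72     2.8764
2          56    41.44     5.1157
3          57    56.24     0.0103
4          51     59.2     1.1358
5          44    47.36     0.2384
6          34    32.56     0.0637
7+         36    32.56     0.3634
Sum = 9.947

9.947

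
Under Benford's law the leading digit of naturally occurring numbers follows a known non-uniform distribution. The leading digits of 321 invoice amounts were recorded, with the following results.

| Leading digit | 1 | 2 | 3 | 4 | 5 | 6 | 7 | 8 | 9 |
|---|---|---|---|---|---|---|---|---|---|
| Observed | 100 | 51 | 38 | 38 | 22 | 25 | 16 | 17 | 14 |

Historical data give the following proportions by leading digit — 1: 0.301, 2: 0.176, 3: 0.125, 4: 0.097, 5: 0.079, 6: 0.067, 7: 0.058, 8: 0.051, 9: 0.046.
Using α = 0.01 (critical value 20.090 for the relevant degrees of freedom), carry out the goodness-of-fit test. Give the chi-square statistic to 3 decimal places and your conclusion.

3.722; do not reject

Expected counts E_i = n·p_i: 321×0.301 = 96.621, 321×0.176 = 56.496, 321×0.125 = 40.125, 321×0.097 = 31.137, 321×0.079 = 25.359, 321×0.067 = 21.507, 321×0.058 = 18.618, 321×0.051 = 16.371, 321×0.046 = 14.766.
cat         O        E   (O−E)²/E
1         100   96.621     0.1182
2          51   56.496     0.5347
3          38   40.125     0.1125
4          38   31.137     1.5127
5          22   25.359     0.4449
6          25   21.507     0.5673
7          16   18.618     0.3681
8          17   16.371     0.0242
9          14   14.766     0.0397
Sum = 3.722
df = 8. Since 3.722 < 20.090, we do not reject H₀.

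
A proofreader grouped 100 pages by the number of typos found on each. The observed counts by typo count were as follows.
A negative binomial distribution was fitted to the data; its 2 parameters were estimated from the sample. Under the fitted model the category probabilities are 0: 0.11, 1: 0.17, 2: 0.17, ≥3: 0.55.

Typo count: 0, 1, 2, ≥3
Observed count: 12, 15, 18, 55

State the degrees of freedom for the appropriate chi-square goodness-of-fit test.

1

There are k = 4 categories and 2 parameters estimated from the data, so df = 4 − 1 − 2 = 1.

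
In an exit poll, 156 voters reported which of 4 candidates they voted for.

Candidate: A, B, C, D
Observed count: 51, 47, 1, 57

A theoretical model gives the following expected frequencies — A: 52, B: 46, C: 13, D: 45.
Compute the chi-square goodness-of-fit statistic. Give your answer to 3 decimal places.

14.318

cat         O        E   (O−E)²/E
A          51       52     0.0192
B          47       46     0.0217
C           1       13    11.0769
D          57       45     3.2000
Sum = 14.318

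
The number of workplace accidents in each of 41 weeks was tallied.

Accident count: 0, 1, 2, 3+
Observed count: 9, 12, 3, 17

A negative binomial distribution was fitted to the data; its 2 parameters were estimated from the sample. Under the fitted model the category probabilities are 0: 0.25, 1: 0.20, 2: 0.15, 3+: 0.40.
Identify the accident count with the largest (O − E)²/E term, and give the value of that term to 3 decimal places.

Expected counts E_i = n·p_i: 41×0.25 = 10.25, 41×0.20 = 8.2, 41×0.15 = 6.15, 41×0.40 = 16.4.
χ² = (9−10.25)²/10.25 + (12−8.2)²/8.2 + (3−6.15)²/6.15 + (17−16.4)²/16.4
   = 0.1524 + 1.7610 + 1.6134 + 0.0220
The largest term is for 1: 1.761.

1, 1.761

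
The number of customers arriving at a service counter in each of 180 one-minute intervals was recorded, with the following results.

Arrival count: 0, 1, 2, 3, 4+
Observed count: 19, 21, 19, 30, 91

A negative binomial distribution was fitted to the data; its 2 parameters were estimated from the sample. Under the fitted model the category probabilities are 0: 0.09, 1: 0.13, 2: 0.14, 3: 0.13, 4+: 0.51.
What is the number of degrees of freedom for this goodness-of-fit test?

2

There are k = 5 categories and 2 parameters estimated from the data, so df = 5 − 1 − 2 = 2.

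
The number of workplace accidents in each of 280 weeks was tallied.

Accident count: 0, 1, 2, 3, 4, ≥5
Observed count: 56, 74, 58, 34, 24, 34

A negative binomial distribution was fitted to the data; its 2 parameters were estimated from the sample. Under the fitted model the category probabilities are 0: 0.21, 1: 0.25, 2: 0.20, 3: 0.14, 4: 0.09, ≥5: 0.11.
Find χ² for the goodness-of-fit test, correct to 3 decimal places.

Expected counts E_i = n·p_i: 280×0.21 = 58.8, 280×0.25 = 70, 280×0.20 = 56, 280×0.14 = 39.2, 280×0.09 = 25.2, 280×0.11 = 30.8.
χ² = (56−58.8)²/58.8 + (74−70)²/70 + (58−56)²/56 + (34−39.2)²/39.2 + (24−25.2)²/25.2 + (34−30.8)²/30.8
   = 0.1333 + 0.2286 + 0.0714 + 0.6898 + 0.0571 + 0.3325
Sum = 1.513

1.513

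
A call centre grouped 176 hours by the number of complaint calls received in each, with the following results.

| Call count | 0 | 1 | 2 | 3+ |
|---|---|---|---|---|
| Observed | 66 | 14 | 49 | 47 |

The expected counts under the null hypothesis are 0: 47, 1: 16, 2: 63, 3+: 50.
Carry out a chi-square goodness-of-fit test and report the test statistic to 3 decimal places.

11.222

cat         O        E   (O−E)²/E
0          66       47     7.6809
1          14       16     0.2500
2          49       63     3.1111
3+         47       50     0.1800
Sum = 11.222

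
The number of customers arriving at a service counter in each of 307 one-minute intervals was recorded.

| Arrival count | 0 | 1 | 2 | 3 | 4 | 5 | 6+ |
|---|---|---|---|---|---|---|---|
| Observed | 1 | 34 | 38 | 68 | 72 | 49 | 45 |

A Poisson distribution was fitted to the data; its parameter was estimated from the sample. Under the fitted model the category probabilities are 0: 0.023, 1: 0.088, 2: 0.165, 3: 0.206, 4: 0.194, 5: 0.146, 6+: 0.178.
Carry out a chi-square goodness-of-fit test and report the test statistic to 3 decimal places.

15.219

Expected counts E_i = n·p_i: 307×0.023 = 7.061, 307×0.088 = 27.016, 307×0.165 = 50.655, 307×0.206 = 63.242, 307×0.194 = 59.558, 307×0.146 = 44.822, 307×0.178 = 54.646.
0: (1 − 7.061)²/7.061 = 36.735721/7.061 = 5.2026
1: (34 − 27.016)²/27.016 = 48.776256/27.016 = 1.8055
2: (38 − 50.655)²/50.655 = 160.149025/50.655 = 3.1616
3: (68 − 63.242)²/63.242 = 22.638564/63.242 = 0.3580
4: (72 − 59.558)²/59.558 = 154.803364/59.558 = 2.5992
5: (49 − 44.822)²/44.822 = 17.455684/44.822 = 0.3894
6+: (45 − 54.646)²/54.646 = 93.045316/54.646 = 1.7027
Sum = 15.219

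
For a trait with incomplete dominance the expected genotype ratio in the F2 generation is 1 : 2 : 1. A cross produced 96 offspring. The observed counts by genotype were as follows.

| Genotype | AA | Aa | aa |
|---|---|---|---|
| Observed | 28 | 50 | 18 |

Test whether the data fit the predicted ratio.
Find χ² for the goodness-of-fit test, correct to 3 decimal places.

2.250

Ratio total = 4. Expected counts: 96×1/4 = 24, 96×2/4 = 48, 96×1/4 = 24.
cat         O        E   (O−E)²/E
AA         28       24     0.6667
Aa         50       48     0.0833
aa         18       24     1.5000
Sum = 2.250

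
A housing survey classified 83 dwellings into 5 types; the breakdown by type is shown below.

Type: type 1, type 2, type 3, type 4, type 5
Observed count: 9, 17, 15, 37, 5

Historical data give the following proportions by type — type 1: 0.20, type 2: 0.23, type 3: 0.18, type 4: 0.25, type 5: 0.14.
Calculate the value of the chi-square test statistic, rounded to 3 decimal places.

Expected counts E_i = n·p_i: 83×0.20 = 16.6, 83×0.23 = 19.09, 83×0.18 = 14.94, 83×0.25 = 20.75, 83×0.14 = 11.62.
cat         O        E   (O−E)²/E
type 1      9     16.6     3.4795
type 2     17    19.09     0.2288
type 3     15    14.94     0.0002
type 4     37    20.75    12.7259
type 5      5    11.62     3.7715
Sum = 20.206

20.206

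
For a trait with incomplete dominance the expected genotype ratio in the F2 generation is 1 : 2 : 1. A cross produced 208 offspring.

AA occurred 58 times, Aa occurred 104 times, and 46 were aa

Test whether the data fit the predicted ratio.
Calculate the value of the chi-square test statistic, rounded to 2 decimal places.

1.38

Ratio total = 4. Expected counts: 208×1/4 = 52, 208×2/4 = 104, 208×1/4 = 52.
χ² = (58−52)²/52 + (104−104)²/104 + (46−52)²/52
   = 0.692 + 0.000 + 0.692
Sum = 1.38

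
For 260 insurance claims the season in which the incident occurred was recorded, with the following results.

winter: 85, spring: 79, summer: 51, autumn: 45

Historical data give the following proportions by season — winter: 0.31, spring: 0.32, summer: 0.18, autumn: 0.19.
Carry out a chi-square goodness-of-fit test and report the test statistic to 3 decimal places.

Expected counts E_i = n·p_i: 260×0.31 = 80.6, 260×0.32 = 83.2, 260×0.18 = 46.8, 260×0.19 = 49.4.
cat         O        E   (O−E)²/E
winter     85     80.6     0.2402
spring     79     83.2     0.2120
summer     51     46.8     0.3769
autumn     45     49.4     0.3919
Sum = 1.221

1.221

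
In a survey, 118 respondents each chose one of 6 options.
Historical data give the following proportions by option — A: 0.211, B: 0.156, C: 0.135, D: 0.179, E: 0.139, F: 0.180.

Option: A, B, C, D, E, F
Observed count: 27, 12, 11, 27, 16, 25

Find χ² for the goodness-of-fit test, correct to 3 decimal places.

6.245

Expected counts E_i = n·p_i: 118×0.211 = 24.898, 118×0.156 = 18.408, 118×0.135 = 15.93, 118×0.179 = 21.122, 118×0.139 = 16.402, 118×0.180 = 21.24.
χ² = (27−24.898)²/24.898 + (12−18.408)²/18.408 + (11−15.93)²/15.93 + (27−21.122)²/21.122 + (16−16.402)²/16.402 + (25−21.24)²/21.24
   = 0.1775 + 2.2307 + 1.5257 + 1.6358 + 0.0099 + 0.6656
Sum = 6.245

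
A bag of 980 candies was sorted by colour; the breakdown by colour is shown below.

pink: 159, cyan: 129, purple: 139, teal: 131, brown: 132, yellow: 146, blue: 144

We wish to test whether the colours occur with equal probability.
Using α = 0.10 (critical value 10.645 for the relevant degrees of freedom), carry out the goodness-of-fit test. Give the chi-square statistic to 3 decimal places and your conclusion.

4.857; do not reject

Under H₀ each category has probability 1/7, so each expected count is 980/7 = 140.
χ² = (159−140)²/140 + (129−140)²/140 + (139−140)²/140 + (131−140)²/140 + (132−140)²/140 + (146−140)²/140 + (144−140)²/140
   = 2.5786 + 0.8643 + 0.0071 + 0.5786 + 0.4571 + 0.2571 + 0.1143
Sum = 4.857
df = 6. Since 4.857 < 10.645, we do not reject H₀.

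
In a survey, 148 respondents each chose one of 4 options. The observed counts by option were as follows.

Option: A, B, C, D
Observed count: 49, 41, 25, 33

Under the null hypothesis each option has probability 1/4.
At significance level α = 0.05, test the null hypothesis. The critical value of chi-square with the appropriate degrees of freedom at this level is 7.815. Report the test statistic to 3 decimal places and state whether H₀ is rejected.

8.649; reject

Expected count for each of the 4 categories: 148/4 = 37.
χ² = (49−37)²/37 + (41−37)²/37 + (25−37)²/37 + (33−37)²/37
   = 3.8919 + 0.4324 + 3.8919 + 0.4324
Sum = 8.649
df = 3. Since 8.649 > 7.815, we reject H₀.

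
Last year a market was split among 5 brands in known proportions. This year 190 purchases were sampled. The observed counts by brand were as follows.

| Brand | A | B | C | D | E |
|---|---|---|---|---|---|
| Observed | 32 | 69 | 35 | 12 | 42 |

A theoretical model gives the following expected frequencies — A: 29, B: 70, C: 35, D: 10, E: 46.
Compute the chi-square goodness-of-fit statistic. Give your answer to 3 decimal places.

1.072

A: (32 − 29)²/29 = 9/29 = 0.3103
B: (69 − 70)²/70 = 1/70 = 0.0143
C: (35 − 35)²/35 = 0/35 = 0.0000
D: (12 − 10)²/10 = 4/10 = 0.4000
E: (42 − 46)²/46 = 16/46 = 0.3478
Sum = 1.072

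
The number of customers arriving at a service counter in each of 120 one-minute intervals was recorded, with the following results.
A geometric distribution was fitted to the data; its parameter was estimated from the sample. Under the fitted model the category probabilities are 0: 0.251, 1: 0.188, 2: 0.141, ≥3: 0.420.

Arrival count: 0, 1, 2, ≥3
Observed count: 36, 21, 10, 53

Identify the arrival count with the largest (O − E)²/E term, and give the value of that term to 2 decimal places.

2, 2.83

Expected counts E_i = n·p_i: 120×0.251 = 30.12, 120×0.188 = 22.56, 120×0.141 = 16.92, 120×0.420 = 50.4.
χ² = (36−30.12)²/30.12 + (21−22.56)²/22.56 + (10−16.92)²/16.92 + (53−50.4)²/50.4
   = 1.148 + 0.108 + 2.830 + 0.134
The largest term is for 2: 2.83.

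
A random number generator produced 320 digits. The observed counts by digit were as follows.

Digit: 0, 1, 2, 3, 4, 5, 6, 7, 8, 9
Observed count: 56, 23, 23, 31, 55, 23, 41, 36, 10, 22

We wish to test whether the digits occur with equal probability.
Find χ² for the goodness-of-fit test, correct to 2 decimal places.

63.44

Expected count for each of the 10 categories: 320/10 = 32.
0: (56 − 32)²/32 = 576/32 = 18.000
1: (23 − 32)²/32 = 81/32 = 2.531
2: (23 − 32)²/32 = 81/32 = 2.531
3: (31 − 32)²/32 = 1/32 = 0.031
4: (55 − 32)²/32 = 529/32 = 16.531
5: (23 − 32)²/32 = 81/32 = 2.531
6: (41 − 32)²/32 = 81/32 = 2.531
7: (36 − 32)²/32 = 16/32 = 0.500
8: (10 − 32)²/32 = 484/32 = 15.125
9: (22 − 32)²/32 = 100/32 = 3.125
Sum = 63.44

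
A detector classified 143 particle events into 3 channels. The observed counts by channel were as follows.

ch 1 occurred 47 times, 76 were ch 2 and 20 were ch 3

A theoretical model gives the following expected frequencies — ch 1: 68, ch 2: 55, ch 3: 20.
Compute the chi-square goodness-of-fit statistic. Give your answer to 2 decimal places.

14.50

ch 1: (47 − 68)²/68 = 441/68 = 6.485
ch 2: (76 − 55)²/55 = 441/55 = 8.018
ch 3: (20 − 20)²/20 = 0/20 = 0.000
Sum = 14.50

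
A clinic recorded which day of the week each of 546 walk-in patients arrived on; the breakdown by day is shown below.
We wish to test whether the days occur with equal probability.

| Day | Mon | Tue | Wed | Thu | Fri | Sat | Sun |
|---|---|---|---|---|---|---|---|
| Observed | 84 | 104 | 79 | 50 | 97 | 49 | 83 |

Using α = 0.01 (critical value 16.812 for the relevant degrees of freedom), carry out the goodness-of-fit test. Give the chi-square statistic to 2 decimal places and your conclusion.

34.92; reject

Expected count for each of the 7 categories: 546/7 = 78.
cat         O        E   (O−E)²/E
Mon        84       78      0.462
Tue       104       78      8.667
Wed        79       78      0.013
Thu        50       78     10.051
Fri        97       78      4.628
Sat        49       78     10.782
Sun        83       78      0.321
Sum = 34.92
df = 6. Since 34.92 > 16.812, we reject H₀.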